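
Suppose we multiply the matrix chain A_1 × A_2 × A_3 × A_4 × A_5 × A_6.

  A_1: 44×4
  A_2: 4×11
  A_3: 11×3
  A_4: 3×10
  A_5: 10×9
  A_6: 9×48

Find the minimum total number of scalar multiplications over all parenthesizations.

8562

Adjacent pairs: A_1A_2 = 44·4·11 = 1936; A_2A_3 = 4·11·3 = 132; A_3A_4 = 11·3·10 = 330; A_4A_5 = 3·10·9 = 270; A_5A_6 = 10·9·48 = 4320.
Length 3: A_1..A_3: k=1: 0+132+44·4·3=660; k=2: 1936+0+44·11·3=3388 → min 660 | A_2..A_4: k=2: 0+330+4·11·10=770; k=3: 132+0+4·3·10=252 → min 252 | A_3..A_5: k=3: 0+270+11·3·9=567; k=4: 330+0+11·10·9=1320 → min 567 | A_4..A_6: k=4: 0+4320+3·10·48=5760; k=5: 270+0+3·9·48=1566 → min 1566.
Length 4: A_1..A_4: k=1: 0+252+44·4·10=2012; k=2: 1936+330+44·11·10=7106; k=3: 660+0+44·3·10=1980 → min 1980 | A_2..A_5: k=2: 0+567+4·11·9=963; k=3: 132+270+4·3·9=510; k=4: 252+0+4·10·9=612 → min 510 | A_3..A_6: k=3: 0+1566+11·3·48=3150; k=4: 330+4320+11·10·48=9930; k=5: 567+0+11·9·48=5319 → min 3150.
Length 5: A_1..A_5: k=1: 0+510+44·4·9=2094; k=2: 1936+567+44·11·9=6859; k=3: 660+270+44·3·9=2118; k=4: 1980+0+44·10·9=5940 → min 2094 | A_2..A_6: k=2: 0+3150+4·11·48=5262; k=3: 132+1566+4·3·48=2274; k=4: 252+4320+4·10·48=6492; k=5: 510+0+4·9·48=2238 → min 2238.
Length 6: A_1..A_6: k=1: 0+2238+44·4·48=10686; k=2: 1936+3150+44·11·48=28318; k=3: 660+1566+44·3·48=8562; k=4: 1980+4320+44·10·48=27420; k=5: 2094+0+44·9·48=21102 → min 8562.
Optimal order: ((A_1 × (A_2 × A_3)) × ((A_4 × A_5) × A_6)) with cost 8562.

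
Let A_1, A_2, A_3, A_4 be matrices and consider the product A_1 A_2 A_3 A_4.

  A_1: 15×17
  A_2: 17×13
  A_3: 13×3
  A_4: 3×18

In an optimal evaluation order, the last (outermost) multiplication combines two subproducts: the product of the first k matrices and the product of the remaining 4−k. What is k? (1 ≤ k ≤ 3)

3

Adjacent pairs: A_1A_2 = 15·17·13 = 3315; A_2A_3 = 17·13·3 = 663; A_3A_4 = 13·3·18 = 702.
Length 3: A_1..A_3: k=1: 0+663+15·17·3=1428; k=2: 3315+0+15·13·3=3900 → min 1428 | A_2..A_4: k=2: 0+702+17·13·18=4680; k=3: 663+0+17·3·18=1581 → min 1581.
Top-level splits: k=1: (A_1..A_1)·(A_2..A_4) → 0+1581+15·17·18 = 6171; k=2: (A_1..A_2)·(A_3..A_4) → 3315+702+15·13·18 = 7527; k=3: (A_1..A_3)·(A_4..A_4) → 1428+0+15·3·18 = 2238.
Best split is after A_3, i.e. k = 3.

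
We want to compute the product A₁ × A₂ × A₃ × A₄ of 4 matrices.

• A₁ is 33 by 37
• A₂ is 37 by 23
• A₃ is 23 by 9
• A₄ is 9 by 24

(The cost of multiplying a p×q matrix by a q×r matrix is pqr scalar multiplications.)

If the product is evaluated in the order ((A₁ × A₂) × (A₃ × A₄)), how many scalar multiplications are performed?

51267

(A₁ × A₂): 33×37 by 37×23 → 33×23, cost 33·37·23 = 28083
(A₃ × A₄): 23×9 by 9×24 → 23×24, cost 23·9·24 = 4968
((A₁ × A₂) × (A₃ × A₄)): 33×23 by 23×24 → 33×24, cost 33·23·24 = 18216; cumulative 51267
Total: 51267 scalar multiplications.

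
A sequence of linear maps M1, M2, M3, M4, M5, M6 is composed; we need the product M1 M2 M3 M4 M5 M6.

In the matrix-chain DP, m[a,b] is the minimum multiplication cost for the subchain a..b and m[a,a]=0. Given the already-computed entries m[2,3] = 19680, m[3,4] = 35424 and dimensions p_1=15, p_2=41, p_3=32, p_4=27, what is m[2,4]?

32640

m[2,4] = min over k∈[2,3] of m[2,k]+m[k+1,4]+p_{1}·p_k·p_{4}.
k=2: 0 + 35424 + 15·41·27 = 52029; k=3: 19680 + 0 + 15·32·27 = 32640.
Minimum: 32640 at k=3.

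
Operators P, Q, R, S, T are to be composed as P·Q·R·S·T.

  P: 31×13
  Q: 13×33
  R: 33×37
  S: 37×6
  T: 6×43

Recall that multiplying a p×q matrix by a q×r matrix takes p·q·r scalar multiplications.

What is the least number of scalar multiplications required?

Adjacent pairs: PQ = 31·13·33 = 13299; QR = 13·33·37 = 15873; RS = 33·37·6 = 7326; ST = 37·6·43 = 9546.
Length 3: P..R: k=1: 0+15873+31·13·37=30784; k=2: 13299+0+31·33·37=51150 → min 30784 | Q..S: k=2: 0+7326+13·33·6=9900; k=3: 15873+0+13·37·6=18759 → min 9900 | R..T: k=3: 0+9546+33·37·43=62049; k=4: 7326+0+33·6·43=15840 → min 15840.
Length 4: P..S: k=1: 0+9900+31·13·6=12318; k=2: 13299+7326+31·33·6=26763; k=3: 30784+0+31·37·6=37666 → min 12318 | Q..T: k=2: 0+15840+13·33·43=34287; k=3: 15873+9546+13·37·43=46102; k=4: 9900+0+13·6·43=13254 → min 13254.
Length 5: P..T: k=1: 0+13254+31·13·43=30583; k=2: 13299+15840+31·33·43=73128; k=3: 30784+9546+31·37·43=89651; k=4: 12318+0+31·6·43=20316 → min 20316.
Optimal order: ((P·(Q·(R·S)))·T) with cost 20316.

20316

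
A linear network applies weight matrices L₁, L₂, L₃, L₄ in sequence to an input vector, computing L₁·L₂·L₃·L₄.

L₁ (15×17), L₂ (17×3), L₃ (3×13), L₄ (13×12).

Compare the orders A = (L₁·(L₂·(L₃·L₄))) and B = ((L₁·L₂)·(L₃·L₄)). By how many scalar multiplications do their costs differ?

2367

Order A = (L₁·(L₂·(L₃·L₄))): (L₃·L₄): 3×13 by 13×12 → 3×12, cost 3·13·12 = 468; (L₂·(L₃·L₄)): 17×3 by 3×12 → 17×12, cost 17·3·12 = 612; cumulative 1080; (L₁·(L₂·(L₃·L₄))): 15×17 by 17×12 → 15×12, cost 15·17·12 = 3060; cumulative 4140. Total 4140.
Order B = ((L₁·L₂)·(L₃·L₄)): (L₁·L₂): 15×17 by 17×3 → 15×3, cost 15·17·3 = 765; (L₃·L₄): 3×13 by 13×12 → 3×12, cost 3·13·12 = 468; ((L₁·L₂)·(L₃·L₄)): 15×3 by 3×12 → 15×12, cost 15·3·12 = 540; cumulative 1773. Total 1773.
Difference: |4140 − 1773| = 2367.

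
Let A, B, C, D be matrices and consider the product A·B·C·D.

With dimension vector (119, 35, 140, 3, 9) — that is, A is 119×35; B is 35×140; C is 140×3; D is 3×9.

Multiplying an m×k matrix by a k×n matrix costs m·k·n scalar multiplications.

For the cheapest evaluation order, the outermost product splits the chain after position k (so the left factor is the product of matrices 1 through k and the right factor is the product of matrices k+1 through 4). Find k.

Adjacent pairs: AB = 119·35·140 = 583100; BC = 35·140·3 = 14700; CD = 140·3·9 = 3780.
Length 3: A..C: k=1: 0+14700+119·35·3=27195; k=2: 583100+0+119·140·3=633080 → min 27195 | B..D: k=2: 0+3780+35·140·9=47880; k=3: 14700+0+35·3·9=15645 → min 15645.
Top-level splits: k=1: (A..A)·(B..D) → 0+15645+119·35·9 = 53130; k=2: (A..B)·(C..D) → 583100+3780+119·140·9 = 736820; k=3: (A..C)·(D..D) → 27195+0+119·3·9 = 30408.
Best split is after C, i.e. k = 3.

3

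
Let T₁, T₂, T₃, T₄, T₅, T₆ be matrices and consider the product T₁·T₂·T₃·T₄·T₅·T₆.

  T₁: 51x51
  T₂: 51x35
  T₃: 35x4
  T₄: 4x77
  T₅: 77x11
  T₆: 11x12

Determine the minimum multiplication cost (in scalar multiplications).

Adjacent pairs: T₁T₂ = 51·51·35 = 91035; T₂T₃ = 51·35·4 = 7140; T₃T₄ = 35·4·77 = 10780; T₄T₅ = 4·77·11 = 3388; T₅T₆ = 77·11·12 = 10164.
Length 3: T₁..T₃: k=1: 0+7140+51·51·4=17544; k=2: 91035+0+51·35·4=98175 → min 17544 | T₂..T₄: k=2: 0+10780+51·35·77=148225; k=3: 7140+0+51·4·77=22848 → min 22848 | T₃..T₅: k=3: 0+3388+35·4·11=4928; k=4: 10780+0+35·77·11=40425 → min 4928 | T₄..T₆: k=4: 0+10164+4·77·12=13860; k=5: 3388+0+4·11·12=3916 → min 3916.
Length 4: T₁..T₄: k=1: 0+22848+51·51·77=223125; k=2: 91035+10780+51·35·77=239260; k=3: 17544+0+51·4·77=33252 → min 33252 | T₂..T₅: k=2: 0+4928+51·35·11=24563; k=3: 7140+3388+51·4·11=12772; k=4: 22848+0+51·77·11=66045 → min 12772 | T₃..T₆: k=3: 0+3916+35·4·12=5596; k=4: 10780+10164+35·77·12=53284; k=5: 4928+0+35·11·12=9548 → min 5596.
Length 5: T₁..T₅: k=1: 0+12772+51·51·11=41383; k=2: 91035+4928+51·35·11=115598; k=3: 17544+3388+51·4·11=23176; k=4: 33252+0+51·77·11=76449 → min 23176 | T₂..T₆: k=2: 0+5596+51·35·12=27016; k=3: 7140+3916+51·4·12=13504; k=4: 22848+10164+51·77·12=80136; k=5: 12772+0+51·11·12=19504 → min 13504.
Length 6: T₁..T₆: k=1: 0+13504+51·51·12=44716; k=2: 91035+5596+51·35·12=118051; k=3: 17544+3916+51·4·12=23908; k=4: 33252+10164+51·77·12=90540; k=5: 23176+0+51·11·12=29908 → min 23908.
Optimal order: ((T₁·(T₂·T₃))·((T₄·T₅)·T₆)) with cost 23908.

23908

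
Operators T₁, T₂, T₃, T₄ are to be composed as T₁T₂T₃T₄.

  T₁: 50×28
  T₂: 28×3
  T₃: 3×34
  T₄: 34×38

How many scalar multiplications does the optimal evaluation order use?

Adjacent pairs: T₁T₂ = 50·28·3 = 4200; T₂T₃ = 28·3·34 = 2856; T₃T₄ = 3·34·38 = 3876.
Length 3: T₁..T₃: k=1: 0+2856+50·28·34=50456; k=2: 4200+0+50·3·34=9300 → min 9300 | T₂..T₄: k=2: 0+3876+28·3·38=7068; k=3: 2856+0+28·34·38=39032 → min 7068.
Length 4: T₁..T₄: k=1: 0+7068+50·28·38=60268; k=2: 4200+3876+50·3·38=13776; k=3: 9300+0+50·34·38=73900 → min 13776.
Optimal order: ((T₁T₂)(T₃T₄)) with cost 13776.

13776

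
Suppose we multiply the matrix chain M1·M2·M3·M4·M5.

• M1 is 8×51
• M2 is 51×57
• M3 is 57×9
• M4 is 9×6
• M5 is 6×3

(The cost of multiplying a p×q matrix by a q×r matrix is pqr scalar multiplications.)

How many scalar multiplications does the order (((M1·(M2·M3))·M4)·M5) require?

(M2·M3): 51×57 by 57×9 → 51×9, cost 51·57·9 = 26163
(M1·(M2·M3)): 8×51 by 51×9 → 8×9, cost 8·51·9 = 3672; cumulative 29835
((M1·(M2·M3))·M4): 8×9 by 9×6 → 8×6, cost 8·9·6 = 432; cumulative 30267
(((M1·(M2·M3))·M4)·M5): 8×6 by 6×3 → 8×3, cost 8·6·3 = 144; cumulative 30411
Total: 30411 scalar multiplications.

30411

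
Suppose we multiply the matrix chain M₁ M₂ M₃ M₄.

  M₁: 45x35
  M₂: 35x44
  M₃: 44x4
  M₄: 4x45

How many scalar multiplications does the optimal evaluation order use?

20560

Adjacent pairs: M₁M₂ = 45·35·44 = 69300; M₂M₃ = 35·44·4 = 6160; M₃M₄ = 44·4·45 = 7920.
Length 3: M₁..M₃: k=1: 0+6160+45·35·4=12460; k=2: 69300+0+45·44·4=77220 → min 12460 | M₂..M₄: k=2: 0+7920+35·44·45=77220; k=3: 6160+0+35·4·45=12460 → min 12460.
Length 4: M₁..M₄: k=1: 0+12460+45·35·45=83335; k=2: 69300+7920+45·44·45=166320; k=3: 12460+0+45·4·45=20560 → min 20560.
Optimal order: ((M₁ (M₂ M₃)) M₄) with cost 20560.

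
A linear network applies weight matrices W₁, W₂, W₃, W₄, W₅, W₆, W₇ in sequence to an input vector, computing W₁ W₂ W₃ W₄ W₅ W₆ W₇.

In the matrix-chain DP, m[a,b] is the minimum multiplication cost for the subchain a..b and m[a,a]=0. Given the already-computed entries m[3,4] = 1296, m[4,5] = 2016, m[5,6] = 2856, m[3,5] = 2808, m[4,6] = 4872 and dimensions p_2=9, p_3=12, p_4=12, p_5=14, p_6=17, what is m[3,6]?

4950

m[3,6] = min over k∈[3,5] of m[3,k]+m[k+1,6]+p_{2}·p_k·p_{6}.
k=3: 0 + 4872 + 9·12·17 = 6708; k=4: 1296 + 2856 + 9·12·17 = 5988; k=5: 2808 + 0 + 9·14·17 = 4950.
Minimum: 4950 at k=5.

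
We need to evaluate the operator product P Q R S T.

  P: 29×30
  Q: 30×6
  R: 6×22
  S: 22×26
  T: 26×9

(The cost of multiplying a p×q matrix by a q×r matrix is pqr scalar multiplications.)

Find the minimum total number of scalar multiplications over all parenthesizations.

Adjacent pairs: PQ = 29·30·6 = 5220; QR = 30·6·22 = 3960; RS = 6·22·26 = 3432; ST = 22·26·9 = 5148.
Length 3: P..R: k=1: 0+3960+29·30·22=23100; k=2: 5220+0+29·6·22=9048 → min 9048 | Q..S: k=2: 0+3432+30·6·26=8112; k=3: 3960+0+30·22·26=21120 → min 8112 | R..T: k=3: 0+5148+6·22·9=6336; k=4: 3432+0+6·26·9=4836 → min 4836.
Length 4: P..S: k=1: 0+8112+29·30·26=30732; k=2: 5220+3432+29·6·26=13176; k=3: 9048+0+29·22·26=25636 → min 13176 | Q..T: k=2: 0+4836+30·6·9=6456; k=3: 3960+5148+30·22·9=15048; k=4: 8112+0+30·26·9=15132 → min 6456.
Length 5: P..T: k=1: 0+6456+29·30·9=14286; k=2: 5220+4836+29·6·9=11622; k=3: 9048+5148+29·22·9=19938; k=4: 13176+0+29·26·9=19962 → min 11622.
Optimal order: ((P Q) ((R S) T)) with cost 11622.

11622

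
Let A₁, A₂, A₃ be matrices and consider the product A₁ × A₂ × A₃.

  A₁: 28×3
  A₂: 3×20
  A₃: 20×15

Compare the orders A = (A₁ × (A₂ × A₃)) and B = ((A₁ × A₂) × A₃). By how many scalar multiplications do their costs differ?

Order A = (A₁ × (A₂ × A₃)): (A₂ × A₃): 3×20 by 20×15 → 3×15, cost 3·20·15 = 900; (A₁ × (A₂ × A₃)): 28×3 by 3×15 → 28×15, cost 28·3·15 = 1260; cumulative 2160. Total 2160.
Order B = ((A₁ × A₂) × A₃): (A₁ × A₂): 28×3 by 3×20 → 28×20, cost 28·3·20 = 1680; ((A₁ × A₂) × A₃): 28×20 by 20×15 → 28×15, cost 28·20·15 = 8400; cumulative 10080. Total 10080.
Difference: |2160 − 10080| = 7920.

7920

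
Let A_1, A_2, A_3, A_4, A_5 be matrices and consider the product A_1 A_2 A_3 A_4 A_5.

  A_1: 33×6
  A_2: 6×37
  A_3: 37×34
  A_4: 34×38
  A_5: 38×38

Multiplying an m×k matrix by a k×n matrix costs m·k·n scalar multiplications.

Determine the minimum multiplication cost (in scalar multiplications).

31488

Adjacent pairs: A_1A_2 = 33·6·37 = 7326; A_2A_3 = 6·37·34 = 7548; A_3A_4 = 37·34·38 = 47804; A_4A_5 = 34·38·38 = 49096.
Length 3: A_1..A_3: k=1: 0+7548+33·6·34=14280; k=2: 7326+0+33·37·34=48840 → min 14280 | A_2..A_4: k=2: 0+47804+6·37·38=56240; k=3: 7548+0+6·34·38=15300 → min 15300 | A_3..A_5: k=3: 0+49096+37·34·38=96900; k=4: 47804+0+37·38·38=101232 → min 96900.
Length 4: A_1..A_4: k=1: 0+15300+33·6·38=22824; k=2: 7326+47804+33·37·38=101528; k=3: 14280+0+33·34·38=56916 → min 22824 | A_2..A_5: k=2: 0+96900+6·37·38=105336; k=3: 7548+49096+6·34·38=64396; k=4: 15300+0+6·38·38=23964 → min 23964.
Length 5: A_1..A_5: k=1: 0+23964+33·6·38=31488; k=2: 7326+96900+33·37·38=150624; k=3: 14280+49096+33·34·38=106012; k=4: 22824+0+33·38·38=70476 → min 31488.
Optimal order: (A_1 (((A_2 A_3) A_4) A_5)) with cost 31488.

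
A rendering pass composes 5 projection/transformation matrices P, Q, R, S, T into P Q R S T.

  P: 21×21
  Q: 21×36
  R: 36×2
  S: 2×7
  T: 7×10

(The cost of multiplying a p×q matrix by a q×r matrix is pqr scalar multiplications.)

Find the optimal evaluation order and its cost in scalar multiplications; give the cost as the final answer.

Adjacent pairs: PQ = 21·21·36 = 15876; QR = 21·36·2 = 1512; RS = 36·2·7 = 504; ST = 2·7·10 = 140.
Length 3: P..R: k=1: 0+1512+21·21·2=2394; k=2: 15876+0+21·36·2=17388 → min 2394 | Q..S: k=2: 0+504+21·36·7=5796; k=3: 1512+0+21·2·7=1806 → min 1806 | R..T: k=3: 0+140+36·2·10=860; k=4: 504+0+36·7·10=3024 → min 860.
Length 4: P..S: k=1: 0+1806+21·21·7=4893; k=2: 15876+504+21·36·7=21672; k=3: 2394+0+21·2·7=2688 → min 2688 | Q..T: k=2: 0+860+21·36·10=8420; k=3: 1512+140+21·2·10=2072; k=4: 1806+0+21·7·10=3276 → min 2072.
Length 5: P..T: k=1: 0+2072+21·21·10=6482; k=2: 15876+860+21·36·10=24296; k=3: 2394+140+21·2·10=2954; k=4: 2688+0+21·7·10=4158 → min 2954.
Optimal parenthesization: ((P (Q R)) (S T)) with cost 2954.

2954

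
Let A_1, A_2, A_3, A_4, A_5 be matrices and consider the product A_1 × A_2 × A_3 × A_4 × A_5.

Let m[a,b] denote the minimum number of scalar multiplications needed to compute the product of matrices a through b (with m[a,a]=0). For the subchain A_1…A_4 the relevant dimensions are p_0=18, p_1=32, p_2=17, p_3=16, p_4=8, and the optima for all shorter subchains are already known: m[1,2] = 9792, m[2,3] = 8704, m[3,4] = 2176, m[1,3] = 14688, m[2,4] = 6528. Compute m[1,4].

m[1,4] = min over k∈[1,3] of m[1,k]+m[k+1,4]+p_{0}·p_k·p_{4}.
k=1: 0 + 6528 + 18·32·8 = 11136; k=2: 9792 + 2176 + 18·17·8 = 14416; k=3: 14688 + 0 + 18·16·8 = 16992.
Minimum: 11136 at k=1.

11136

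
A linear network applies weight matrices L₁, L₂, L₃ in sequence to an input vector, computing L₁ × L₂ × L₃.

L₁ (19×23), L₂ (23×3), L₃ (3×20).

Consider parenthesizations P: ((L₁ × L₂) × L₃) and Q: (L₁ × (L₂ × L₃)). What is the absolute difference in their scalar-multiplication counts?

7669

Order P = ((L₁ × L₂) × L₃): (L₁ × L₂): 19×23 by 23×3 → 19×3, cost 19·23·3 = 1311; ((L₁ × L₂) × L₃): 19×3 by 3×20 → 19×20, cost 19·3·20 = 1140; cumulative 2451. Total 2451.
Order Q = (L₁ × (L₂ × L₃)): (L₂ × L₃): 23×3 by 3×20 → 23×20, cost 23·3·20 = 1380; (L₁ × (L₂ × L₃)): 19×23 by 23×20 → 19×20, cost 19·23·20 = 8740; cumulative 10120. Total 10120.
Difference: |2451 − 10120| = 7669.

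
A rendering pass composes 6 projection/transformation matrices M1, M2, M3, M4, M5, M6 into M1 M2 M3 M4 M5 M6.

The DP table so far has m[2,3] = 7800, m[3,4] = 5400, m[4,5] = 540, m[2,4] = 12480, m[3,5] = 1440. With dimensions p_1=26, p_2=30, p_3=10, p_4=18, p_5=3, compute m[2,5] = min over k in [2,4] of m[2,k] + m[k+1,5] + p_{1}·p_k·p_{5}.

m[2,5] = min over k∈[2,4] of m[2,k]+m[k+1,5]+p_{1}·p_k·p_{5}.
k=2: 0 + 1440 + 26·30·3 = 3780; k=3: 7800 + 540 + 26·10·3 = 9120; k=4: 12480 + 0 + 26·18·3 = 13884.
Minimum: 3780 at k=2.

3780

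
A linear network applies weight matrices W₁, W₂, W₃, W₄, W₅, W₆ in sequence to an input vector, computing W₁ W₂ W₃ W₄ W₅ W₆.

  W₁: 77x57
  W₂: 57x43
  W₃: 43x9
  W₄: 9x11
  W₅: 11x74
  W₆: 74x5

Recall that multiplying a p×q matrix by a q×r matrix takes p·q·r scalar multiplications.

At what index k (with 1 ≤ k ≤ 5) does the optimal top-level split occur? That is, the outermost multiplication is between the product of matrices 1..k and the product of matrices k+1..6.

Adjacent pairs: W₁W₂ = 77·57·43 = 188727; W₂W₃ = 57·43·9 = 22059; W₃W₄ = 43·9·11 = 4257; W₄W₅ = 9·11·74 = 7326; W₅W₆ = 11·74·5 = 4070.
Length 3: W₁..W₃: k=1: 0+22059+77·57·9=61560; k=2: 188727+0+77·43·9=218526 → min 61560 | W₂..W₄: k=2: 0+4257+57·43·11=31218; k=3: 22059+0+57·9·11=27702 → min 27702 | W₃..W₅: k=3: 0+7326+43·9·74=35964; k=4: 4257+0+43·11·74=39259 → min 35964 | W₄..W₆: k=4: 0+4070+9·11·5=4565; k=5: 7326+0+9·74·5=10656 → min 4565.
Length 4: W₁..W₄: k=1: 0+27702+77·57·11=75981; k=2: 188727+4257+77·43·11=229405; k=3: 61560+0+77·9·11=69183 → min 69183 | W₂..W₅: k=2: 0+35964+57·43·74=217338; k=3: 22059+7326+57·9·74=67347; k=4: 27702+0+57·11·74=74100 → min 67347 | W₃..W₆: k=3: 0+4565+43·9·5=6500; k=4: 4257+4070+43·11·5=10692; k=5: 35964+0+43·74·5=51874 → min 6500.
Length 5: W₁..W₅: k=1: 0+67347+77·57·74=392133; k=2: 188727+35964+77·43·74=469705; k=3: 61560+7326+77·9·74=120168; k=4: 69183+0+77·11·74=131861 → min 120168 | W₂..W₆: k=2: 0+6500+57·43·5=18755; k=3: 22059+4565+57·9·5=29189; k=4: 27702+4070+57·11·5=34907; k=5: 67347+0+57·74·5=88437 → min 18755.
Top-level splits: k=1: (W₁..W₁)·(W₂..W₆) → 0+18755+77·57·5 = 40700; k=2: (W₁..W₂)·(W₃..W₆) → 188727+6500+77·43·5 = 211782; k=3: (W₁..W₃)·(W₄..W₆) → 61560+4565+77·9·5 = 69590; k=4: (W₁..W₄)·(W₅..W₆) → 69183+4070+77·11·5 = 77488; k=5: (W₁..W₅)·(W₆..W₆) → 120168+0+77·74·5 = 148658.
Best split is after W₁, i.e. k = 1.

1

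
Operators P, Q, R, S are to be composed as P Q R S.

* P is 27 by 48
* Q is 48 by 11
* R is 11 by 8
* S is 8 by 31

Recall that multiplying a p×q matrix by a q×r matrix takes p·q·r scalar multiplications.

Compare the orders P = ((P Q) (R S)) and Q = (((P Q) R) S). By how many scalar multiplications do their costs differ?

2863

Order P = ((P Q) (R S)): (P Q): 27×48 by 48×11 → 27×11, cost 27·48·11 = 14256; (R S): 11×8 by 8×31 → 11×31, cost 11·8·31 = 2728; ((P Q) (R S)): 27×11 by 11×31 → 27×31, cost 27·11·31 = 9207; cumulative 26191. Total 26191.
Order Q = (((P Q) R) S): (P Q): 27×48 by 48×11 → 27×11, cost 27·48·11 = 14256; ((P Q) R): 27×11 by 11×8 → 27×8, cost 27·11·8 = 2376; cumulative 16632; (((P Q) R) S): 27×8 by 8×31 → 27×31, cost 27·8·31 = 6696; cumulative 23328. Total 23328.
Difference: |26191 − 23328| = 2863.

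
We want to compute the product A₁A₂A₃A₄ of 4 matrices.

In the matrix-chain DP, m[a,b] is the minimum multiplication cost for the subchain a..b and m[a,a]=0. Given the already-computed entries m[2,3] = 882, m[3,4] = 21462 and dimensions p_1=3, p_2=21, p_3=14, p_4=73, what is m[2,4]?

m[2,4] = min over k∈[2,3] of m[2,k]+m[k+1,4]+p_{1}·p_k·p_{4}.
k=2: 0 + 21462 + 3·21·73 = 26061; k=3: 882 + 0 + 3·14·73 = 3948.
Minimum: 3948 at k=3.

3948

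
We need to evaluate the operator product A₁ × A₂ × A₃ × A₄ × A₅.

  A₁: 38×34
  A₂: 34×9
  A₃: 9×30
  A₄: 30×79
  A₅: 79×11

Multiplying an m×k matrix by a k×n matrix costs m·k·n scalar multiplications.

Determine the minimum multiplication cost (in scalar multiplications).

Adjacent pairs: A₁A₂ = 38·34·9 = 11628; A₂A₃ = 34·9·30 = 9180; A₃A₄ = 9·30·79 = 21330; A₄A₅ = 30·79·11 = 26070.
Length 3: A₁..A₃: k=1: 0+9180+38·34·30=47940; k=2: 11628+0+38·9·30=21888 → min 21888 | A₂..A₄: k=2: 0+21330+34·9·79=45504; k=3: 9180+0+34·30·79=89760 → min 45504 | A₃..A₅: k=3: 0+26070+9·30·11=29040; k=4: 21330+0+9·79·11=29151 → min 29040.
Length 4: A₁..A₄: k=1: 0+45504+38·34·79=147572; k=2: 11628+21330+38·9·79=59976; k=3: 21888+0+38·30·79=111948 → min 59976 | A₂..A₅: k=2: 0+29040+34·9·11=32406; k=3: 9180+26070+34·30·11=46470; k=4: 45504+0+34·79·11=75050 → min 32406.
Length 5: A₁..A₅: k=1: 0+32406+38·34·11=46618; k=2: 11628+29040+38·9·11=44430; k=3: 21888+26070+38·30·11=60498; k=4: 59976+0+38·79·11=92998 → min 44430.
Optimal order: ((A₁ × A₂) × (A₃ × (A₄ × A₅))) with cost 44430.

44430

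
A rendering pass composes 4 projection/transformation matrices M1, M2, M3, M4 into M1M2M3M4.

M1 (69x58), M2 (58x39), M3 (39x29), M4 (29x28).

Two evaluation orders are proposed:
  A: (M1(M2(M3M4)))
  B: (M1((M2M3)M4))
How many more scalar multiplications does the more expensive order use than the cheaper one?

17690

Order A = (M1(M2(M3M4))): (M3M4): 39×29 by 29×28 → 39×28, cost 39·29·28 = 31668; (M2(M3M4)): 58×39 by 39×28 → 58×28, cost 58·39·28 = 63336; cumulative 95004; (M1(M2(M3M4))): 69×58 by 58×28 → 69×28, cost 69·58·28 = 112056; cumulative 207060. Total 207060.
Order B = (M1((M2M3)M4)): (M2M3): 58×39 by 39×29 → 58×29, cost 58·39·29 = 65598; ((M2M3)M4): 58×29 by 29×28 → 58×28, cost 58·29·28 = 47096; cumulative 112694; (M1((M2M3)M4)): 69×58 by 58×28 → 69×28, cost 69·58·28 = 112056; cumulative 224750. Total 224750.
Difference: |207060 − 224750| = 17690.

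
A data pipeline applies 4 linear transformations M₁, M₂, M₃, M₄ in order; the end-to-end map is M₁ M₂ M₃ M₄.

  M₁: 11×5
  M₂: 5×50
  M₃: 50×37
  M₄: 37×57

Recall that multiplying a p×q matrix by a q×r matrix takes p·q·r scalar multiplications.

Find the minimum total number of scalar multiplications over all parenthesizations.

22930

Adjacent pairs: M₁M₂ = 11·5·50 = 2750; M₂M₃ = 5·50·37 = 9250; M₃M₄ = 50·37·57 = 105450.
Length 3: M₁..M₃: k=1: 0+9250+11·5·37=11285; k=2: 2750+0+11·50·37=23100 → min 11285 | M₂..M₄: k=2: 0+105450+5·50·57=119700; k=3: 9250+0+5·37·57=19795 → min 19795.
Length 4: M₁..M₄: k=1: 0+19795+11·5·57=22930; k=2: 2750+105450+11·50·57=139550; k=3: 11285+0+11·37·57=34484 → min 22930.
Optimal order: (M₁ ((M₂ M₃) M₄)) with cost 22930.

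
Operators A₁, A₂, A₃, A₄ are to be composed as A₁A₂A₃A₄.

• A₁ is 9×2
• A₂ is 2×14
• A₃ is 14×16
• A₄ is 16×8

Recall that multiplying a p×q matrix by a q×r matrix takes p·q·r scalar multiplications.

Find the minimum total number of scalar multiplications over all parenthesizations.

Adjacent pairs: A₁A₂ = 9·2·14 = 252; A₂A₃ = 2·14·16 = 448; A₃A₄ = 14·16·8 = 1792.
Length 3: A₁..A₃: k=1: 0+448+9·2·16=736; k=2: 252+0+9·14·16=2268 → min 736 | A₂..A₄: k=2: 0+1792+2·14·8=2016; k=3: 448+0+2·16·8=704 → min 704.
Length 4: A₁..A₄: k=1: 0+704+9·2·8=848; k=2: 252+1792+9·14·8=3052; k=3: 736+0+9·16·8=1888 → min 848.
Optimal order: (A₁((A₂A₃)A₄)) with cost 848.

848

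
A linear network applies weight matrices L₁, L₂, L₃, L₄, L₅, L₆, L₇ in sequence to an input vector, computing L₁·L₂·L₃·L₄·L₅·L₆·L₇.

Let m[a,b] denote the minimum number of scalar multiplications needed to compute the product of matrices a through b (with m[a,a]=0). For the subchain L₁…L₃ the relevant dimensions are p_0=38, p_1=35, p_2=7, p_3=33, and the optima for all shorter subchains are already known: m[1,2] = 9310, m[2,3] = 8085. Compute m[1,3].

18088

m[1,3] = min over k∈[1,2] of m[1,k]+m[k+1,3]+p_{0}·p_k·p_{3}.
k=1: 0 + 8085 + 38·35·33 = 51975; k=2: 9310 + 0 + 38·7·33 = 18088.
Minimum: 18088 at k=2.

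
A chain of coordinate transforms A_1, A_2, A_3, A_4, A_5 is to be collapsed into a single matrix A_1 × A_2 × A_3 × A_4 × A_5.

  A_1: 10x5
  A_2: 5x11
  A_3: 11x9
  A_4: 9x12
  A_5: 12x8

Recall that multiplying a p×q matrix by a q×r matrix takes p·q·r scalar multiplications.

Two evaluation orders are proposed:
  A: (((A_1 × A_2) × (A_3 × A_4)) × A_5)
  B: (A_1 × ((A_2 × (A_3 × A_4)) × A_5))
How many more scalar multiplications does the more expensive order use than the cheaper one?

Order A = (((A_1 × A_2) × (A_3 × A_4)) × A_5): (A_1 × A_2): 10×5 by 5×11 → 10×11, cost 10·5·11 = 550; (A_3 × A_4): 11×9 by 9×12 → 11×12, cost 11·9·12 = 1188; ((A_1 × A_2) × (A_3 × A_4)): 10×11 by 11×12 → 10×12, cost 10·11·12 = 1320; cumulative 3058; (((A_1 × A_2) × (A_3 × A_4)) × A_5): 10×12 by 12×8 → 10×8, cost 10·12·8 = 960; cumulative 4018. Total 4018.
Order B = (A_1 × ((A_2 × (A_3 × A_4)) × A_5)): (A_3 × A_4): 11×9 by 9×12 → 11×12, cost 11·9·12 = 1188; (A_2 × (A_3 × A_4)): 5×11 by 11×12 → 5×12, cost 5·11·12 = 660; cumulative 1848; ((A_2 × (A_3 × A_4)) × A_5): 5×12 by 12×8 → 5×8, cost 5·12·8 = 480; cumulative 2328; (A_1 × ((A_2 × (A_3 × A_4)) × A_5)): 10×5 by 5×8 → 10×8, cost 10·5·8 = 400; cumulative 2728. Total 2728.
Difference: |4018 − 2728| = 1290.

1290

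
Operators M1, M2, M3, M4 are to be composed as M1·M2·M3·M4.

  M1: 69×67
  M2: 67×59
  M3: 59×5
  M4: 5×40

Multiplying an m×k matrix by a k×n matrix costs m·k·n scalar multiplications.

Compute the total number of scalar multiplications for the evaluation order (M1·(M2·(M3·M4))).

(M3·M4): 59×5 by 5×40 → 59×40, cost 59·5·40 = 11800
(M2·(M3·M4)): 67×59 by 59×40 → 67×40, cost 67·59·40 = 158120; cumulative 169920
(M1·(M2·(M3·M4))): 69×67 by 67×40 → 69×40, cost 69·67·40 = 184920; cumulative 354840
Total: 354840 scalar multiplications.

354840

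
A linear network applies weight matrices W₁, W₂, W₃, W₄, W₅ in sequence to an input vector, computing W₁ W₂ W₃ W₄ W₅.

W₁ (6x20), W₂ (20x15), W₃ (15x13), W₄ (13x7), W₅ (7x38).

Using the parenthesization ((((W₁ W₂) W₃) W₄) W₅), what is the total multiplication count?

(W₁ W₂): 6×20 by 20×15 → 6×15, cost 6·20·15 = 1800
((W₁ W₂) W₃): 6×15 by 15×13 → 6×13, cost 6·15·13 = 1170; cumulative 2970
(((W₁ W₂) W₃) W₄): 6×13 by 13×7 → 6×7, cost 6·13·7 = 546; cumulative 3516
((((W₁ W₂) W₃) W₄) W₅): 6×7 by 7×38 → 6×38, cost 6·7·38 = 1596; cumulative 5112
Total: 5112 scalar multiplications.

5112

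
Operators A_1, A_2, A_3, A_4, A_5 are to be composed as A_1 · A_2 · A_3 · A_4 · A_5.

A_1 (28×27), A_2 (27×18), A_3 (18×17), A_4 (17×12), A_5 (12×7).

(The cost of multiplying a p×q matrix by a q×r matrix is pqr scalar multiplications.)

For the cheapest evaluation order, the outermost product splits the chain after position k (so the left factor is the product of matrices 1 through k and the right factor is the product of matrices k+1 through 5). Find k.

1

Adjacent pairs: A_1A_2 = 28·27·18 = 13608; A_2A_3 = 27·18·17 = 8262; A_3A_4 = 18·17·12 = 3672; A_4A_5 = 17·12·7 = 1428.
Length 3: A_1..A_3: k=1: 0+8262+28·27·17=21114; k=2: 13608+0+28·18·17=22176 → min 21114 | A_2..A_4: k=2: 0+3672+27·18·12=9504; k=3: 8262+0+27·17·12=13770 → min 9504 | A_3..A_5: k=3: 0+1428+18·17·7=3570; k=4: 3672+0+18·12·7=5184 → min 3570.
Length 4: A_1..A_4: k=1: 0+9504+28·27·12=18576; k=2: 13608+3672+28·18·12=23328; k=3: 21114+0+28·17·12=26826 → min 18576 | A_2..A_5: k=2: 0+3570+27·18·7=6972; k=3: 8262+1428+27·17·7=12903; k=4: 9504+0+27·12·7=11772 → min 6972.
Top-level splits: k=1: (A_1..A_1)·(A_2..A_5) → 0+6972+28·27·7 = 12264; k=2: (A_1..A_2)·(A_3..A_5) → 13608+3570+28·18·7 = 20706; k=3: (A_1..A_3)·(A_4..A_5) → 21114+1428+28·17·7 = 25874; k=4: (A_1..A_4)·(A_5..A_5) → 18576+0+28·12·7 = 20928.
Best split is after A_1, i.e. k = 1.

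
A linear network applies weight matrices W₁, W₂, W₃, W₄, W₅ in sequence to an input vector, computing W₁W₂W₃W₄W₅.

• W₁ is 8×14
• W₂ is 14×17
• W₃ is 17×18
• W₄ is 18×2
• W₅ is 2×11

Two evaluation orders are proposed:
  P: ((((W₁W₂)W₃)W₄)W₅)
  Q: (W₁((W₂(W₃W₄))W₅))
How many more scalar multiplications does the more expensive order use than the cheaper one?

2188

Order P = ((((W₁W₂)W₃)W₄)W₅): (W₁W₂): 8×14 by 14×17 → 8×17, cost 8·14·17 = 1904; ((W₁W₂)W₃): 8×17 by 17×18 → 8×18, cost 8·17·18 = 2448; cumulative 4352; (((W₁W₂)W₃)W₄): 8×18 by 18×2 → 8×2, cost 8·18·2 = 288; cumulative 4640; ((((W₁W₂)W₃)W₄)W₅): 8×2 by 2×11 → 8×11, cost 8·2·11 = 176; cumulative 4816. Total 4816.
Order Q = (W₁((W₂(W₃W₄))W₅)): (W₃W₄): 17×18 by 18×2 → 17×2, cost 17·18·2 = 612; (W₂(W₃W₄)): 14×17 by 17×2 → 14×2, cost 14·17·2 = 476; cumulative 1088; ((W₂(W₃W₄))W₅): 14×2 by 2×11 → 14×11, cost 14·2·11 = 308; cumulative 1396; (W₁((W₂(W₃W₄))W₅)): 8×14 by 14×11 → 8×11, cost 8·14·11 = 1232; cumulative 2628. Total 2628.
Difference: |4816 − 2628| = 2188.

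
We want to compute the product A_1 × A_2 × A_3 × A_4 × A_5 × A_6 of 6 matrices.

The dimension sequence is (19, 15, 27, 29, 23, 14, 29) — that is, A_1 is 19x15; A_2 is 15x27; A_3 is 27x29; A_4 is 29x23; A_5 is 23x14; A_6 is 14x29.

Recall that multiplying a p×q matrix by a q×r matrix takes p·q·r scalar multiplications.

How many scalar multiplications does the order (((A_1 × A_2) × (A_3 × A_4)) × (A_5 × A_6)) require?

59514

(A_1 × A_2): 19×15 by 15×27 → 19×27, cost 19·15·27 = 7695
(A_3 × A_4): 27×29 by 29×23 → 27×23, cost 27·29·23 = 18009
((A_1 × A_2) × (A_3 × A_4)): 19×27 by 27×23 → 19×23, cost 19·27·23 = 11799; cumulative 37503
(A_5 × A_6): 23×14 by 14×29 → 23×29, cost 23·14·29 = 9338
(((A_1 × A_2) × (A_3 × A_4)) × (A_5 × A_6)): 19×23 by 23×29 → 19×29, cost 19·23·29 = 12673; cumulative 59514
Total: 59514 scalar multiplications.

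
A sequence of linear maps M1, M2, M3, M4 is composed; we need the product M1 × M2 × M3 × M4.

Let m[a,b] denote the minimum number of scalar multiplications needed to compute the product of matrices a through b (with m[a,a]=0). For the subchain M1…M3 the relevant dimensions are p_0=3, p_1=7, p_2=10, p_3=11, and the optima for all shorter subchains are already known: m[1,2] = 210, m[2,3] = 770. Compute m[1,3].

540

m[1,3] = min over k∈[1,2] of m[1,k]+m[k+1,3]+p_{0}·p_k·p_{3}.
k=1: 0 + 770 + 3·7·11 = 1001; k=2: 210 + 0 + 3·10·11 = 540.
Minimum: 540 at k=2.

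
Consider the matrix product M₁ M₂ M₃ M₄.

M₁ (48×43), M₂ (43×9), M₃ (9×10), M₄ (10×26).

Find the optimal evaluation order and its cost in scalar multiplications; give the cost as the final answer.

32148

Adjacent pairs: M₁M₂ = 48·43·9 = 18576; M₂M₃ = 43·9·10 = 3870; M₃M₄ = 9·10·26 = 2340.
Length 3: M₁..M₃: k=1: 0+3870+48·43·10=24510; k=2: 18576+0+48·9·10=22896 → min 22896 | M₂..M₄: k=2: 0+2340+43·9·26=12402; k=3: 3870+0+43·10·26=15050 → min 12402.
Length 4: M₁..M₄: k=1: 0+12402+48·43·26=66066; k=2: 18576+2340+48·9·26=32148; k=3: 22896+0+48·10·26=35376 → min 32148.
Optimal parenthesization: ((M₁ M₂) (M₃ M₄)) with cost 32148.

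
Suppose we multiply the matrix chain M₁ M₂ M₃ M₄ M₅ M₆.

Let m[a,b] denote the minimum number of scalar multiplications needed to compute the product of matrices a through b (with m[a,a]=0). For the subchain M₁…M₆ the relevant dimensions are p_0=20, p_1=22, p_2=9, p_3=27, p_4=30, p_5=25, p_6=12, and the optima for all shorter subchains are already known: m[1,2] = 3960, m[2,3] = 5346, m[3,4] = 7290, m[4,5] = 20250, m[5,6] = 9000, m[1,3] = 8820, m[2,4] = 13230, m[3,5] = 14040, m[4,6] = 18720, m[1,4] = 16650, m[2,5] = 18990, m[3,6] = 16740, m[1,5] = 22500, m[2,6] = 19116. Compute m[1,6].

22860

m[1,6] = min over k∈[1,5] of m[1,k]+m[k+1,6]+p_{0}·p_k·p_{6}.
k=1: 0 + 19116 + 20·22·12 = 24396; k=2: 3960 + 16740 + 20·9·12 = 22860; k=3: 8820 + 18720 + 20·27·12 = 34020; k=4: 16650 + 9000 + 20·30·12 = 32850; k=5: 22500 + 0 + 20·25·12 = 28500.
Minimum: 22860 at k=2.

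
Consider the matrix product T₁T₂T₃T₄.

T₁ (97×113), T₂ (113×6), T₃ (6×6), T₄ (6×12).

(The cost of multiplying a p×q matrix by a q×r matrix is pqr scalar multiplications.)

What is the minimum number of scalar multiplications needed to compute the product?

73182

Adjacent pairs: T₁T₂ = 97·113·6 = 65766; T₂T₃ = 113·6·6 = 4068; T₃T₄ = 6·6·12 = 432.
Length 3: T₁..T₃: k=1: 0+4068+97·113·6=69834; k=2: 65766+0+97·6·6=69258 → min 69258 | T₂..T₄: k=2: 0+432+113·6·12=8568; k=3: 4068+0+113·6·12=12204 → min 8568.
Length 4: T₁..T₄: k=1: 0+8568+97·113·12=140100; k=2: 65766+432+97·6·12=73182; k=3: 69258+0+97·6·12=76242 → min 73182.
Optimal order: ((T₁T₂)(T₃T₄)) with cost 73182.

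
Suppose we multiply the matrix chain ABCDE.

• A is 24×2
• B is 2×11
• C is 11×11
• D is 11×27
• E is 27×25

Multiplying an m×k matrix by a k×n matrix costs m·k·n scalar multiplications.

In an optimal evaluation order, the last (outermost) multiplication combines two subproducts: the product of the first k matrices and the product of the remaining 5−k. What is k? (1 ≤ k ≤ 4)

Adjacent pairs: AB = 24·2·11 = 528; BC = 2·11·11 = 242; CD = 11·11·27 = 3267; DE = 11·27·25 = 7425.
Length 3: A..C: k=1: 0+242+24·2·11=770; k=2: 528+0+24·11·11=3432 → min 770 | B..D: k=2: 0+3267+2·11·27=3861; k=3: 242+0+2·11·27=836 → min 836 | C..E: k=3: 0+7425+11·11·25=10450; k=4: 3267+0+11·27·25=10692 → min 10450.
Length 4: A..D: k=1: 0+836+24·2·27=2132; k=2: 528+3267+24·11·27=10923; k=3: 770+0+24·11·27=7898 → min 2132 | B..E: k=2: 0+10450+2·11·25=11000; k=3: 242+7425+2·11·25=8217; k=4: 836+0+2·27·25=2186 → min 2186.
Top-level splits: k=1: (A..A)·(B..E) → 0+2186+24·2·25 = 3386; k=2: (A..B)·(C..E) → 528+10450+24·11·25 = 17578; k=3: (A..C)·(D..E) → 770+7425+24·11·25 = 14795; k=4: (A..D)·(E..E) → 2132+0+24·27·25 = 18332.
Best split is after A, i.e. k = 1.

1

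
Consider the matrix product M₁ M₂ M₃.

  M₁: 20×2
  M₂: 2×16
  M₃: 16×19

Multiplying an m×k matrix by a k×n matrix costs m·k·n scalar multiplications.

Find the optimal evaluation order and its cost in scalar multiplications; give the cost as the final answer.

(M₁ (M₂ M₃)): cost 1368.
((M₁ M₂) M₃): cost 6720.
Optimal: (M₁ (M₂ M₃)) with cost 1368.

1368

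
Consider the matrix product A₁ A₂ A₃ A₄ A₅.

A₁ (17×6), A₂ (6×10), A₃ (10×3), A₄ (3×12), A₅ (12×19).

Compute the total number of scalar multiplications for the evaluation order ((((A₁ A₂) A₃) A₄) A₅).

(A₁ A₂): 17×6 by 6×10 → 17×10, cost 17·6·10 = 1020
((A₁ A₂) A₃): 17×10 by 10×3 → 17×3, cost 17·10·3 = 510; cumulative 1530
(((A₁ A₂) A₃) A₄): 17×3 by 3×12 → 17×12, cost 17·3·12 = 612; cumulative 2142
((((A₁ A₂) A₃) A₄) A₅): 17×12 by 12×19 → 17×19, cost 17·12·19 = 3876; cumulative 6018
Total: 6018 scalar multiplications.

6018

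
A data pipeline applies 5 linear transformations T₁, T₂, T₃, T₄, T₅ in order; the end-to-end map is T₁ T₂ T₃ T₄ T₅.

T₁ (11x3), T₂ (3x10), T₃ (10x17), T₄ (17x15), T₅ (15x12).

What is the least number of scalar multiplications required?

2211

Adjacent pairs: T₁T₂ = 11·3·10 = 330; T₂T₃ = 3·10·17 = 510; T₃T₄ = 10·17·15 = 2550; T₄T₅ = 17·15·12 = 3060.
Length 3: T₁..T₃: k=1: 0+510+11·3·17=1071; k=2: 330+0+11·10·17=2200 → min 1071 | T₂..T₄: k=2: 0+2550+3·10·15=3000; k=3: 510+0+3·17·15=1275 → min 1275 | T₃..T₅: k=3: 0+3060+10·17·12=5100; k=4: 2550+0+10·15·12=4350 → min 4350.
Length 4: T₁..T₄: k=1: 0+1275+11·3·15=1770; k=2: 330+2550+11·10·15=4530; k=3: 1071+0+11·17·15=3876 → min 1770 | T₂..T₅: k=2: 0+4350+3·10·12=4710; k=3: 510+3060+3·17·12=4182; k=4: 1275+0+3·15·12=1815 → min 1815.
Length 5: T₁..T₅: k=1: 0+1815+11·3·12=2211; k=2: 330+4350+11·10·12=6000; k=3: 1071+3060+11·17·12=6375; k=4: 1770+0+11·15·12=3750 → min 2211.
Optimal order: (T₁ (((T₂ T₃) T₄) T₅)) with cost 2211.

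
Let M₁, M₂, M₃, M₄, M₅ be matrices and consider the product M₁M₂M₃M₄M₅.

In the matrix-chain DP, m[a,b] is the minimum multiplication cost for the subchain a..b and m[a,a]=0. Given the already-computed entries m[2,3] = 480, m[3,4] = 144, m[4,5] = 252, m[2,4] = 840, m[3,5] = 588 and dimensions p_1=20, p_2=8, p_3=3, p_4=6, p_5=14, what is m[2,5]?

m[2,5] = min over k∈[2,4] of m[2,k]+m[k+1,5]+p_{1}·p_k·p_{5}.
k=2: 0 + 588 + 20·8·14 = 2828; k=3: 480 + 252 + 20·3·14 = 1572; k=4: 840 + 0 + 20·6·14 = 2520.
Minimum: 1572 at k=3.

1572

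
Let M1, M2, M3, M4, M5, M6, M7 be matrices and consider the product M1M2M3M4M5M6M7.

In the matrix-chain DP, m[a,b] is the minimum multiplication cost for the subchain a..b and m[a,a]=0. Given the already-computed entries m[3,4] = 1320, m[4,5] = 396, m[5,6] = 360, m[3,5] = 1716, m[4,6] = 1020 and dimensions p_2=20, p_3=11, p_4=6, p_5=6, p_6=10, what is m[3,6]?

2880

m[3,6] = min over k∈[3,5] of m[3,k]+m[k+1,6]+p_{2}·p_k·p_{6}.
k=3: 0 + 1020 + 20·11·10 = 3220; k=4: 1320 + 360 + 20·6·10 = 2880; k=5: 1716 + 0 + 20·6·10 = 2916.
Minimum: 2880 at k=4.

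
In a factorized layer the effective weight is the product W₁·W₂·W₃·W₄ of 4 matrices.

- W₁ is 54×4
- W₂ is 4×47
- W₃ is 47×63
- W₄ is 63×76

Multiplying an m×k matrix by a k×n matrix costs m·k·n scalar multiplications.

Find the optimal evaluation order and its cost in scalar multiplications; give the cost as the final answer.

47412

Adjacent pairs: W₁W₂ = 54·4·47 = 10152; W₂W₃ = 4·47·63 = 11844; W₃W₄ = 47·63·76 = 225036.
Length 3: W₁..W₃: k=1: 0+11844+54·4·63=25452; k=2: 10152+0+54·47·63=170046 → min 25452 | W₂..W₄: k=2: 0+225036+4·47·76=239324; k=3: 11844+0+4·63·76=30996 → min 30996.
Length 4: W₁..W₄: k=1: 0+30996+54·4·76=47412; k=2: 10152+225036+54·47·76=428076; k=3: 25452+0+54·63·76=284004 → min 47412.
Optimal parenthesization: (W₁·((W₂·W₃)·W₄)) with cost 47412.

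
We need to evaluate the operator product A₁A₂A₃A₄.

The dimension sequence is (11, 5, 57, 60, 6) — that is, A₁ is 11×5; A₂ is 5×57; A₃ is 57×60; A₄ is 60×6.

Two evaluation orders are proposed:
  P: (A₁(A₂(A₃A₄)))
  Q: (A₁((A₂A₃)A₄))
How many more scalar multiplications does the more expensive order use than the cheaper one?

Order P = (A₁(A₂(A₃A₄))): (A₃A₄): 57×60 by 60×6 → 57×6, cost 57·60·6 = 20520; (A₂(A₃A₄)): 5×57 by 57×6 → 5×6, cost 5·57·6 = 1710; cumulative 22230; (A₁(A₂(A₃A₄))): 11×5 by 5×6 → 11×6, cost 11·5·6 = 330; cumulative 22560. Total 22560.
Order Q = (A₁((A₂A₃)A₄)): (A₂A₃): 5×57 by 57×60 → 5×60, cost 5·57·60 = 17100; ((A₂A₃)A₄): 5×60 by 60×6 → 5×6, cost 5·60·6 = 1800; cumulative 18900; (A₁((A₂A₃)A₄)): 11×5 by 5×6 → 11×6, cost 11·5·6 = 330; cumulative 19230. Total 19230.
Difference: |22560 − 19230| = 3330.

3330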